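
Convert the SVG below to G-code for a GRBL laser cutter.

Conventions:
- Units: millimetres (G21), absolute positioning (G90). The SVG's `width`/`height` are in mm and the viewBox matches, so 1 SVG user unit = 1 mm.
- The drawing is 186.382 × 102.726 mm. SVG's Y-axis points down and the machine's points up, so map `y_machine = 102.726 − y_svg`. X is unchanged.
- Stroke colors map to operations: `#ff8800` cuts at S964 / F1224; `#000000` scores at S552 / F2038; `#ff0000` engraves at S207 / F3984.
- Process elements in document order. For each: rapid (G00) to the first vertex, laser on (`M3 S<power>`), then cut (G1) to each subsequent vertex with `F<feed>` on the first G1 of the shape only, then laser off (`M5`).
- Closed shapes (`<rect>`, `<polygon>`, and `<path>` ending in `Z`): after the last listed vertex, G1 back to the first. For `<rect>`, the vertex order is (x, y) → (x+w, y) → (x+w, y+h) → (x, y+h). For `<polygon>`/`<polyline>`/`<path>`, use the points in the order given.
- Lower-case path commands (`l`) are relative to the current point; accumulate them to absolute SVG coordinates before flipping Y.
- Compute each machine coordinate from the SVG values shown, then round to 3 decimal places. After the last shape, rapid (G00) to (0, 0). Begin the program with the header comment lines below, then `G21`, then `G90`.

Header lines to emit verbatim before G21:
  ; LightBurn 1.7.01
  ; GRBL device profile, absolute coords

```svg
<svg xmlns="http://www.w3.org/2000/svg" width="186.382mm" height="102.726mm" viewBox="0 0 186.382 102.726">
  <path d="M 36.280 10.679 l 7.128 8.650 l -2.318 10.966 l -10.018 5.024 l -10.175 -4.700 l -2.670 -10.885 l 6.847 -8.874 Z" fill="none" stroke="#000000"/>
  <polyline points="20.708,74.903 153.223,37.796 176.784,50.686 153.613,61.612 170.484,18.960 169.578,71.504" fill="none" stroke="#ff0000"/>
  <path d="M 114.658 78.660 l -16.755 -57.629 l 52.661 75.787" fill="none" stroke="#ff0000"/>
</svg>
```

; LightBurn 1.7.01
; GRBL device profile, absolute coords
G21
G90
G00 X36.280 Y92.047
M3 S552
G1 X43.408 Y83.397 F2038
G1 X41.090 Y72.431
G1 X31.072 Y67.407
G1 X20.897 Y72.107
G1 X18.227 Y82.992
G1 X25.074 Y91.866
G1 X36.280 Y92.047
M5
G00 X20.708 Y27.823
M3 S207
G1 X153.223 Y64.930 F3984
G1 X176.784 Y52.040
G1 X153.613 Y41.114
G1 X170.484 Y83.766
G1 X169.578 Y31.222
M5
G00 X114.658 Y24.066
M3 S207
G1 X97.903 Y81.695 F3984
G1 X150.564 Y5.908
M5
G00 X0.000 Y0.000

1 u = 1 mm; y_m = 102.726 − y.

[1] `<path>` regular polygon, #000000→score S552 F2038: (36.280,92.047) → (43.408,83.397) → (41.090,72.431) → (31.072,67.407) → (20.897,72.107) → (18.227,82.992) → (25.074,91.866) → (36.280,92.047) (closed)

[2] `<polyline>` open polyline, #ff0000→engrave S207 F3984: (20.708,27.823) → (153.223,64.930) → (176.784,52.040) → (153.613,41.114) → (170.484,83.766) → (169.578,31.222)

[3] `<path>` open polyline, #ff0000→engrave S207 F3984: (114.658,24.066) → (97.903,81.695) → (150.564,5.908)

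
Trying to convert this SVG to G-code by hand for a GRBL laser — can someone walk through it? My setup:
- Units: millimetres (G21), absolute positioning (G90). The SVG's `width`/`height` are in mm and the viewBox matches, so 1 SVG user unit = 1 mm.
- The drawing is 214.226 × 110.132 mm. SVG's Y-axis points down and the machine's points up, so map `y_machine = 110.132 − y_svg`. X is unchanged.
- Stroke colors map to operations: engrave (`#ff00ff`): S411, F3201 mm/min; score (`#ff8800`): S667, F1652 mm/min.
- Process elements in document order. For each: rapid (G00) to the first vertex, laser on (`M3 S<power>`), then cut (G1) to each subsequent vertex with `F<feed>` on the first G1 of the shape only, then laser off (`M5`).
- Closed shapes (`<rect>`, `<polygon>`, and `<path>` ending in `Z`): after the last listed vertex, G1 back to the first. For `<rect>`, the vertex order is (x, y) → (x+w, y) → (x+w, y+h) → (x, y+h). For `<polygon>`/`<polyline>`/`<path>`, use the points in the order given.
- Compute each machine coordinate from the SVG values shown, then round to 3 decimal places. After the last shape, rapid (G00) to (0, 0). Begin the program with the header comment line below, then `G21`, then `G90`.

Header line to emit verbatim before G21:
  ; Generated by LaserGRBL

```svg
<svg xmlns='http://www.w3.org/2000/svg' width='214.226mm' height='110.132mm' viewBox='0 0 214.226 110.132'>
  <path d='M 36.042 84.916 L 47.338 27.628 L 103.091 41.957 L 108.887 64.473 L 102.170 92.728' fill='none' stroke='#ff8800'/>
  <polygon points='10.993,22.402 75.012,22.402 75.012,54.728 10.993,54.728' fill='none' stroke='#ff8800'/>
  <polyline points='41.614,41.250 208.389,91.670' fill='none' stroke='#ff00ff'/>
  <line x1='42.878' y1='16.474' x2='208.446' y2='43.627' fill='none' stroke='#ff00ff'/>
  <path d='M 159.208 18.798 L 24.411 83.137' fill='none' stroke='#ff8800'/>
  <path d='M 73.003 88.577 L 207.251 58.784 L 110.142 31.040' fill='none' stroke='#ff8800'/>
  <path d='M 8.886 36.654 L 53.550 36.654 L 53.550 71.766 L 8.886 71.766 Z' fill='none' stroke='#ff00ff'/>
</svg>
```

1 u = 1 mm; y_m = 110.132 − y.

[1] `<path>` open polyline, #ff8800→score S667 F1652: (36.042,25.216) → (47.338,82.504) → (103.091,68.175) → (108.887,45.659) → (102.170,17.404)

[2] `<polygon>` rectangle, #ff8800→score S667 F1652: (10.993,87.730) → (75.012,87.730) → (75.012,55.404) → (10.993,55.404) → (10.993,87.730) (closed)

[3] `<polyline>` line segment, #ff00ff→engrave S411 F3201: (41.614,68.882) → (208.389,18.462)

[4] `<line>` line segment, #ff00ff→engrave S411 F3201: (42.878,93.658) → (208.446,66.505)

[5] `<path>` line segment, #ff8800→score S667 F1652: (159.208,91.334) → (24.411,26.995)

[6] `<path>` open polyline, #ff8800→score S667 F1652: (73.003,21.555) → (207.251,51.348) → (110.142,79.092)

[7] `<path>` rectangle, #ff00ff→engrave S411 F3201: (8.886,73.478) → (53.550,73.478) → (53.550,38.366) → (8.886,38.366) → (8.886,73.478) (closed)

; Generated by LaserGRBL
G21
G90
G00 X36.042 Y25.216
M3 S667
G1 X47.338 Y82.504 F1652
G1 X103.091 Y68.175
G1 X108.887 Y45.659
G1 X102.170 Y17.404
M5
G00 X10.993 Y87.730
M3 S667
G1 X75.012 Y87.730 F1652
G1 X75.012 Y55.404
G1 X10.993 Y55.404
G1 X10.993 Y87.730
M5
G00 X41.614 Y68.882
M3 S411
G1 X208.389 Y18.462 F3201
M5
G00 X42.878 Y93.658
M3 S411
G1 X208.446 Y66.505 F3201
M5
G00 X159.208 Y91.334
M3 S667
G1 X24.411 Y26.995 F1652
M5
G00 X73.003 Y21.555
M3 S667
G1 X207.251 Y51.348 F1652
G1 X110.142 Y79.092
M5
G00 X8.886 Y73.478
M3 S411
G1 X53.550 Y73.478 F3201
G1 X53.550 Y38.366
G1 X8.886 Y38.366
G1 X8.886 Y73.478
M5
G00 X0.000 Y0.000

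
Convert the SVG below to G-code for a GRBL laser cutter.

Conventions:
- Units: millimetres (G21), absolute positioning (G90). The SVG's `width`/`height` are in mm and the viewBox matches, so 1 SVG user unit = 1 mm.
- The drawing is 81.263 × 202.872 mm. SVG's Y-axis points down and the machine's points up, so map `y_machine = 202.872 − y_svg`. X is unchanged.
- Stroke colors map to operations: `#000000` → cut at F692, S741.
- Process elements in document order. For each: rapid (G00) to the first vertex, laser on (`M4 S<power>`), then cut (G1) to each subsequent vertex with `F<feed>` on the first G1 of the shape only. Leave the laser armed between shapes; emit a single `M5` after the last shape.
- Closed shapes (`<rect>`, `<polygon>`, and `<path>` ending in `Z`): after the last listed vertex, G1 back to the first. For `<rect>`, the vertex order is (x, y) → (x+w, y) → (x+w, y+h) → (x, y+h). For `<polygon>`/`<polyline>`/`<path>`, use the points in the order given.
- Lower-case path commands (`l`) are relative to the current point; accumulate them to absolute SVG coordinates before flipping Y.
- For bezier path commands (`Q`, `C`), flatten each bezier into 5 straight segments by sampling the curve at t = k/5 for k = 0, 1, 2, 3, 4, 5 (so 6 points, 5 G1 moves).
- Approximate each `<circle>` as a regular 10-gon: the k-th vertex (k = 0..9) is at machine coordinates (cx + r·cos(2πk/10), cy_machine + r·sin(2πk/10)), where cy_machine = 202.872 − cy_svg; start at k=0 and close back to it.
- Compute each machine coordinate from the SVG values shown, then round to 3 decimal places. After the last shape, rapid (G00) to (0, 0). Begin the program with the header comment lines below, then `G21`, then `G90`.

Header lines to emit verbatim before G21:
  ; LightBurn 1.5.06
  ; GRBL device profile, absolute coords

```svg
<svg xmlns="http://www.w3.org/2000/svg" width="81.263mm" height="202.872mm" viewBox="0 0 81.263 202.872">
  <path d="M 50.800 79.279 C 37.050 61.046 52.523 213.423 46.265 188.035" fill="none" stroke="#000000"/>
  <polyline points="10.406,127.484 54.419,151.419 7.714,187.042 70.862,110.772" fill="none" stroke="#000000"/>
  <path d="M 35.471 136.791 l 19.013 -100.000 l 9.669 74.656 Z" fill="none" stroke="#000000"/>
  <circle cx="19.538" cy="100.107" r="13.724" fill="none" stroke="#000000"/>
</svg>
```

1 u = 1 mm; y_m = 202.872 − y.

[1] `<path>` cubic bezier, #000000→cut S741 F692: (50.800,123.593) → (45.649,116.847) → (45.066,85.876) → (46.605,47.403) → (47.820,18.149) → (46.265,14.837)

[2] `<polyline>` open polyline, #000000→cut S741 F692: (10.406,75.388) → (54.419,51.453) → (7.714,15.830) → (70.862,92.100)

[3] `<path>` closed polygon, #000000→cut S741 F692: (35.471,66.081) → (54.484,166.081) → (64.153,91.425) → (35.471,66.081) (closed)

[4] `<circle>` circle, #000000→cut S741 F692: (33.262,102.765) → (30.641,110.832) → (23.779,115.817) → (15.297,115.817) → (8.435,110.832) → (5.814,102.765) → (8.435,94.698) → (15.297,89.713) → (23.779,89.713) → (30.641,94.698) → (33.262,102.765) (closed)

; LightBurn 1.5.06
; GRBL device profile, absolute coords
G21
G90
G00 X50.800 Y123.593
M4 S741
G1 X45.649 Y116.847 F692
G1 X45.066 Y85.876
G1 X46.605 Y47.403
G1 X47.820 Y18.149
G1 X46.265 Y14.837
G00 X10.406 Y75.388
M4 S741
G1 X54.419 Y51.453 F692
G1 X7.714 Y15.830
G1 X70.862 Y92.100
G00 X35.471 Y66.081
M4 S741
G1 X54.484 Y166.081 F692
G1 X64.153 Y91.425
G1 X35.471 Y66.081
G00 X33.262 Y102.765
M4 S741
G1 X30.641 Y110.832 F692
G1 X23.779 Y115.817
G1 X15.297 Y115.817
G1 X8.435 Y110.832
G1 X5.814 Y102.765
G1 X8.435 Y94.698
G1 X15.297 Y89.713
G1 X23.779 Y89.713
G1 X30.641 Y94.698
G1 X33.262 Y102.765
M5
G00 X0.000 Y0.000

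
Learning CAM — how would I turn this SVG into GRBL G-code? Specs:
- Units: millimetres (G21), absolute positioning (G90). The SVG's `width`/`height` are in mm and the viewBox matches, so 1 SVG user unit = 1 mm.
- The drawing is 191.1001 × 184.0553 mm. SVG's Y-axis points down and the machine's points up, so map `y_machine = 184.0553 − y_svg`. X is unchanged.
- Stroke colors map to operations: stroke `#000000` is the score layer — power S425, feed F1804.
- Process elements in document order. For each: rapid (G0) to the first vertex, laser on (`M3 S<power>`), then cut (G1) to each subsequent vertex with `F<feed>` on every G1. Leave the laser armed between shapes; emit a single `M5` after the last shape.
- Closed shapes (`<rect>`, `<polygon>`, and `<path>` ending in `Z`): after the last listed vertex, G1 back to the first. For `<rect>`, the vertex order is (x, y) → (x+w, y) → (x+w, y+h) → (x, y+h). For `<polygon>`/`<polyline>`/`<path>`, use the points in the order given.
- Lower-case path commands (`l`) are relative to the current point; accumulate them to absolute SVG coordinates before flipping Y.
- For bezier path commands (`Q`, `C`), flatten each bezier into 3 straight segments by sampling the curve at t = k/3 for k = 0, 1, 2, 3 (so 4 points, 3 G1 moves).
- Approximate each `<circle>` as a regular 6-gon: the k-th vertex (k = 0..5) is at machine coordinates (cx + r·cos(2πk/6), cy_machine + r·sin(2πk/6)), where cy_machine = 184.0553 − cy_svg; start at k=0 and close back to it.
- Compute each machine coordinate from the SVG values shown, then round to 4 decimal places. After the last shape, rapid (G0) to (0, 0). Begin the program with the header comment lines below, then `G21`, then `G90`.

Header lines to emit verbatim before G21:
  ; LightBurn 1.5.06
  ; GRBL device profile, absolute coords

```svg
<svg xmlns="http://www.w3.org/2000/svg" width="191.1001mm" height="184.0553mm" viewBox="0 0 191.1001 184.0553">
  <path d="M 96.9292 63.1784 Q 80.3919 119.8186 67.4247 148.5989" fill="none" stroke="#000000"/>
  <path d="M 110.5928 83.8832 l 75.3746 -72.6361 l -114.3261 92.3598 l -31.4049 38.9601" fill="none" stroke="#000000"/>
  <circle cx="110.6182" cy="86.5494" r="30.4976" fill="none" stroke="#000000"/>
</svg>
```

; LightBurn 1.5.06
; GRBL device profile, absolute coords
G21
G90
G0 X96.9292 Y120.8769
M3 S425
G1 X86.3010 Y86.2123 F1804
G1 X76.4662 Y57.7388 F1804
G1 X67.4247 Y35.4564 F1804
G0 X110.5928 Y100.1721
M3 S425
G1 X185.9674 Y172.8082 F1804
G1 X71.6413 Y80.4484 F1804
G1 X40.2364 Y41.4883 F1804
G0 X141.1158 Y97.5059
M3 S425
G1 X125.8670 Y123.9176 F1804
G1 X95.3694 Y123.9176 F1804
G1 X80.1206 Y97.5059 F1804
G1 X95.3694 Y71.0942 F1804
G1 X125.8670 Y71.0942 F1804
G1 X141.1158 Y97.5059 F1804
M5
G0 X0.0000 Y0.0000

viewBox `0 0 191.1001 184.0553` with mm width/height → 1 unit = 1 mm. Flip: y_m = 184.0553 − y_svg.

**Shape 1** — `<path>` quadratic bezier, stroke `#000000` → score (S425, F1804). Control points (SVG): P0=(96.9292,63.1784), P1=(80.3919,119.8186), P2=(67.4247,148.5989); sampled at t=k/3. Machine vertices: (96.9292,120.8769) → (86.3010,86.2123) → (76.4662,57.7388) → (67.4247,35.4564). Open path.

**Shape 2** — `<path>` open polyline, stroke `#000000` → score (S425, F1804). Machine vertices: (110.5928,100.1721) → (185.9674,172.8082) → (71.6413,80.4484) → (40.2364,41.4883). Open path.

**Shape 3** — `<circle>` circle, stroke `#000000` → score (S425, F1804). Machine vertices: (141.1158,97.5059) → (125.8670,123.9176) → (95.3694,123.9176) → (80.1206,97.5059) → (95.3694,71.0942) → (125.8670,71.0942) → (141.1158,97.5059). Closed: final G1 returns to the first vertex.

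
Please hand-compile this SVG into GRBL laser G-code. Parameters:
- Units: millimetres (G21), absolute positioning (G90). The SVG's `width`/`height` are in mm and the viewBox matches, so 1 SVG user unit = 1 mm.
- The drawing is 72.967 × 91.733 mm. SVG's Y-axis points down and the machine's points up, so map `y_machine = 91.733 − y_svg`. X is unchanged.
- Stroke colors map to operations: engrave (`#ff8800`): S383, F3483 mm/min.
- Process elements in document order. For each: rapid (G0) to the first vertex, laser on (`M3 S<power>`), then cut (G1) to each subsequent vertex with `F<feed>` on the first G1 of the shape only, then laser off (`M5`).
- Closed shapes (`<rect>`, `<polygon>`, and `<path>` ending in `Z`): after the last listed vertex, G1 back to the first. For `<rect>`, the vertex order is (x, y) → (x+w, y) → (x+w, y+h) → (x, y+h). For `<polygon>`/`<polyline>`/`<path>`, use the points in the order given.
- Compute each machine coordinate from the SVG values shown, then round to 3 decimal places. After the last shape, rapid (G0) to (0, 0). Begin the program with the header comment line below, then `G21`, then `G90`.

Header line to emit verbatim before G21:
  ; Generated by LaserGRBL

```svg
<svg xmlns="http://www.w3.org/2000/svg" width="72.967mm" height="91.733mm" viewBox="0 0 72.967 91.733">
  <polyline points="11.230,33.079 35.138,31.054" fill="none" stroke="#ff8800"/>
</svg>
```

1 u = 1 mm; y_m = 91.733 − y.

[1] `<polyline>` line segment, #ff8800→engrave S383 F3483: (11.230,58.654) → (35.138,60.679)

; Generated by LaserGRBL
G21
G90
G0 X11.230 Y58.654
M3 S383
G1 X35.138 Y60.679 F3483
M5
G0 X0.000 Y0.000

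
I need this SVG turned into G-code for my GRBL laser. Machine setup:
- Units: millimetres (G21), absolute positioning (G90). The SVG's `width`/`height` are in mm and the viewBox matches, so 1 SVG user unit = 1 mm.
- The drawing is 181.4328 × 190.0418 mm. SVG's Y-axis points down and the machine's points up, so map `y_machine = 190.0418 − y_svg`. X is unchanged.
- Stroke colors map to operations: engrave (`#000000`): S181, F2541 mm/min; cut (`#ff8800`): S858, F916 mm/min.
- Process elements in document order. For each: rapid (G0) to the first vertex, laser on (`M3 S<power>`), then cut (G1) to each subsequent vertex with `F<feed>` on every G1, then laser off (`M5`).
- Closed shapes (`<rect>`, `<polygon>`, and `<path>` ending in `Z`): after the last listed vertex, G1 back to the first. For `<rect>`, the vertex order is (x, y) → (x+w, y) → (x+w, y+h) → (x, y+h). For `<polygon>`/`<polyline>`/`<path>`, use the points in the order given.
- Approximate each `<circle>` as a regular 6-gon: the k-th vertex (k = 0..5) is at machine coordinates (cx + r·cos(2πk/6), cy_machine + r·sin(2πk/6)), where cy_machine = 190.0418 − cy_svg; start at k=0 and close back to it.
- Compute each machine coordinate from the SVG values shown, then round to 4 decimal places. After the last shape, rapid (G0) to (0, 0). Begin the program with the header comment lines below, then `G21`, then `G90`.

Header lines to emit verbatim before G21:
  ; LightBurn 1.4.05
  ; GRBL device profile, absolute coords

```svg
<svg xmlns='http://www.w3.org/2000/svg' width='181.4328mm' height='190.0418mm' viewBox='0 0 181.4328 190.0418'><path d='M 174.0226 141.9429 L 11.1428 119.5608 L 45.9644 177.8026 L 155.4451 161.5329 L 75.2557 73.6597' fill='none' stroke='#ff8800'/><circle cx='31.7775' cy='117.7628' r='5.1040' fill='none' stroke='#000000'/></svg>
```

; LightBurn 1.4.05
; GRBL device profile, absolute coords
G21
G90
G0 X174.0226 Y48.0989
M3 S858
G1 X11.1428 Y70.4810 F916
G1 X45.9644 Y12.2392 F916
G1 X155.4451 Y28.5089 F916
G1 X75.2557 Y116.3821 F916
M5
G0 X36.8815 Y72.2790
M3 S181
G1 X34.3295 Y76.6992 F2541
G1 X29.2255 Y76.6992 F2541
G1 X26.6735 Y72.2790 F2541
G1 X29.2255 Y67.8588 F2541
G1 X34.3295 Y67.8588 F2541
G1 X36.8815 Y72.2790 F2541
M5
G0 X0.0000 Y0.0000

viewBox `0 0 181.4328 190.0418` with mm width/height → 1 unit = 1 mm. Flip: y_m = 190.0418 − y_svg.

**Shape 1** — `<path>` open polyline, stroke `#ff8800` → cut (S858, F916). Machine vertices: (174.0226,48.0989) → (11.1428,70.4810) → (45.9644,12.2392) → (155.4451,28.5089) → (75.2557,116.3821). Open path.

**Shape 2** — `<circle>` circle, stroke `#000000` → engrave (S181, F2541). Machine vertices: (36.8815,72.2790) → (34.3295,76.6992) → (29.2255,76.6992) → (26.6735,72.2790) → (29.2255,67.8588) → (34.3295,67.8588) → (36.8815,72.2790). Closed: final G1 returns to the first vertex.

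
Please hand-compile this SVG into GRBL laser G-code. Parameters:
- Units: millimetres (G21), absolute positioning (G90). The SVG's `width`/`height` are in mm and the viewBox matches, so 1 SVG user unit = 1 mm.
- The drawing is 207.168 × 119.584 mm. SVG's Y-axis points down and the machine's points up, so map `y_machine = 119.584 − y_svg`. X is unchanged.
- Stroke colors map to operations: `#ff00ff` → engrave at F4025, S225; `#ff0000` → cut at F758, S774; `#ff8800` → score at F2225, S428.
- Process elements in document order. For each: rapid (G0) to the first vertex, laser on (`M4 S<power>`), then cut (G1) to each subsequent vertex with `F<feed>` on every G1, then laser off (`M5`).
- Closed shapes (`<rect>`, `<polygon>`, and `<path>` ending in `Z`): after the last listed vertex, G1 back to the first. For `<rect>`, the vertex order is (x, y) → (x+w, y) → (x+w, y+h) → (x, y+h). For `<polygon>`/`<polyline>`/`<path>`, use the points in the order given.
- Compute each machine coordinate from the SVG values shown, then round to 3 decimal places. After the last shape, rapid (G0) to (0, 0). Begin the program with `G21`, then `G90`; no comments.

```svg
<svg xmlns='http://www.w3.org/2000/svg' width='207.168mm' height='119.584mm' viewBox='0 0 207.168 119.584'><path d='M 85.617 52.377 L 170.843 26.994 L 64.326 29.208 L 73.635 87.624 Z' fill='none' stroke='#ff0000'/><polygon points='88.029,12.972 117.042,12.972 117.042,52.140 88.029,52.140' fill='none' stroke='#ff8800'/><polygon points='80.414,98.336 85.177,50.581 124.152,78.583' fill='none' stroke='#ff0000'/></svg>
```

G21
G90
G0 X85.617 Y67.207
M4 S774
G1 X170.843 Y92.590 F758
G1 X64.326 Y90.376 F758
G1 X73.635 Y31.960 F758
G1 X85.617 Y67.207 F758
M5
G0 X88.029 Y106.612
M4 S428
G1 X117.042 Y106.612 F2225
G1 X117.042 Y67.444 F2225
G1 X88.029 Y67.444 F2225
G1 X88.029 Y106.612 F2225
M5
G0 X80.414 Y21.248
M4 S774
G1 X85.177 Y69.003 F758
G1 X124.152 Y41.001 F758
G1 X80.414 Y21.248 F758
M5
G0 X0.000 Y0.000

1 u = 1 mm; y_m = 119.584 − y.

[1] `<path>` closed polygon, #ff0000→cut S774 F758: (85.617,67.207) → (170.843,92.590) → (64.326,90.376) → (73.635,31.960) → (85.617,67.207) (closed)

[2] `<polygon>` rectangle, #ff8800→score S428 F2225: (88.029,106.612) → (117.042,106.612) → (117.042,67.444) → (88.029,67.444) → (88.029,106.612) (closed)

[3] `<polygon>` regular polygon, #ff0000→cut S774 F758: (80.414,21.248) → (85.177,69.003) → (124.152,41.001) → (80.414,21.248) (closed)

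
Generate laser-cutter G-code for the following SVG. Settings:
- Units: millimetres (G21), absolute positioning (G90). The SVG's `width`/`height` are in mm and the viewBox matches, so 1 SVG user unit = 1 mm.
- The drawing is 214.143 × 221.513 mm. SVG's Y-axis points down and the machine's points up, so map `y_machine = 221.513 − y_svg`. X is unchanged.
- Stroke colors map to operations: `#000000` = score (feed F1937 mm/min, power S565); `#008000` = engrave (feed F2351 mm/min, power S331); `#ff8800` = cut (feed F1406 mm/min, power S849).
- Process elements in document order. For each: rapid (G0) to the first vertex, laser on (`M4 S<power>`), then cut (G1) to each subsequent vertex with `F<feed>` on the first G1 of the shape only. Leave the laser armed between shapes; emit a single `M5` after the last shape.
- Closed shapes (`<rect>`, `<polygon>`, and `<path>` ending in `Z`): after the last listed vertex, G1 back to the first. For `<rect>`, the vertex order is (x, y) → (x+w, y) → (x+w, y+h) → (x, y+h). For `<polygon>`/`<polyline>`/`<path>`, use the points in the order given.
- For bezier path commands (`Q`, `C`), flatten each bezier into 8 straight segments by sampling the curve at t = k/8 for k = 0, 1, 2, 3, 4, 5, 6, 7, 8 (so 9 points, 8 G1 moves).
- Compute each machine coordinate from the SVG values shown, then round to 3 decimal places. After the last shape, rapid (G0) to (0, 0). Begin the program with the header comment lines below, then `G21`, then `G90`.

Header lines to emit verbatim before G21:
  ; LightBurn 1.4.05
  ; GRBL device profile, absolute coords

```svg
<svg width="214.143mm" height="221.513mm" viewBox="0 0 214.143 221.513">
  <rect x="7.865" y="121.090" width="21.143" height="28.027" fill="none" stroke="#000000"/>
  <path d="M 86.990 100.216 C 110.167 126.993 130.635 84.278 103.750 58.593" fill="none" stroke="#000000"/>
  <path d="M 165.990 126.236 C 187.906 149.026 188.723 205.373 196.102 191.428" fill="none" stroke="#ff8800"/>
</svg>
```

; LightBurn 1.4.05
; GRBL device profile, absolute coords
G21
G90
G0 X7.865 Y100.423
M4 S565
G1 X29.008 Y100.423 F1937
G1 X29.008 Y72.396
G1 X7.865 Y72.396
G1 X7.865 Y100.423
G0 X86.990 Y121.297
M4 S565
G1 X95.467 Y114.344 F1937
G1 X103.167 Y112.892
G1 X109.567 Y115.927
G1 X114.143 Y122.435
G1 X116.373 Y131.403
G1 X115.733 Y141.815
G1 X111.699 Y152.659
G1 X103.750 Y162.920
G0 X165.990 Y95.277
M4 S849
G1 X173.274 Y85.361 F1406
G1 X178.903 Y73.515
G1 X183.203 Y60.958
G1 X186.497 Y48.905
G1 X189.110 Y38.575
G1 X191.366 Y31.183
G1 X193.588 Y27.948
G1 X196.102 Y30.085
M5
G0 X0.000 Y0.000

1 u = 1 mm; y_m = 221.513 − y.

[1] `<rect>` rectangle, #000000→score S565 F1937: (7.865,100.423) → (29.008,100.423) → (29.008,72.396) → (7.865,72.396) → (7.865,100.423) (closed)

[2] `<path>` cubic bezier, #000000→score S565 F1937: (86.990,121.297) → (95.467,114.344) → (103.167,112.892) → (109.567,115.927) → (114.143,122.435) → (116.373,131.403) → (115.733,141.815) → (111.699,152.659) → (103.750,162.920)

[3] `<path>` cubic bezier, #ff8800→cut S849 F1406: (165.990,95.277) → (173.274,85.361) → (178.903,73.515) → (183.203,60.958) → (186.497,48.905) → (189.110,38.575) → (191.366,31.183) → (193.588,27.948) → (196.102,30.085)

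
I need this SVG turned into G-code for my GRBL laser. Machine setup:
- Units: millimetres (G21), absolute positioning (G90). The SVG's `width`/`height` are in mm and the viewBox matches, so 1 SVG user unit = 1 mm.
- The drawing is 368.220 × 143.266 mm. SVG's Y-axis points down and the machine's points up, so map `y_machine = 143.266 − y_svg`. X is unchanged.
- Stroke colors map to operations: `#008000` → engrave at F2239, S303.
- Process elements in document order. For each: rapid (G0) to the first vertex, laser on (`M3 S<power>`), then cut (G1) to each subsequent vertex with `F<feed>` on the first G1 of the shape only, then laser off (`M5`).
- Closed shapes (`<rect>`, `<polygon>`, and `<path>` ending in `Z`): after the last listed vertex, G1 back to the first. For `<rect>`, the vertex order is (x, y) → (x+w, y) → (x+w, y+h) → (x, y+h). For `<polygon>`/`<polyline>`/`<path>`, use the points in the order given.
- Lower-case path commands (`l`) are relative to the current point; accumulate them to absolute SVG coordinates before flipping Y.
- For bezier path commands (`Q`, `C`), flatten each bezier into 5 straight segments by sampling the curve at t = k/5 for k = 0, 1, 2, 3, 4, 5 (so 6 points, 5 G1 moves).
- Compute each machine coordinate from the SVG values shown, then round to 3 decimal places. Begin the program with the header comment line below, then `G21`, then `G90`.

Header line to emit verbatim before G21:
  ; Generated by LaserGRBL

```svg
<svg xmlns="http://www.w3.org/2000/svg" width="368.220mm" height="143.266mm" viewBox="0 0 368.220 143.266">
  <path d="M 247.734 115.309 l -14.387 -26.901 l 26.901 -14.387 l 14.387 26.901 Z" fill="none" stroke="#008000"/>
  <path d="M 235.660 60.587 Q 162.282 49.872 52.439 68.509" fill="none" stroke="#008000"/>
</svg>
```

Since the viewBox matches the mm dimensions, user units are millimetres directly. The only transform is the Y-flip y_m = 143.266 − y_svg.

Shape 1 is a regular polygon drawn with `<path>`. Its stroke #008000 means engrave at S303, F2239. After flipping Y the toolpath is (247.734,27.957) → (233.347,54.858) → (260.248,69.245) → (274.635,42.344) → (247.734,27.957), returning to the start.

Shape 2 is a quadratic bezier drawn with `<path>`. Its stroke #008000 means engrave at S303, F2239. After flipping Y the toolpath is (235.660,82.679) → (204.850,85.791) → (171.123,86.555) → (134.479,84.970) → (94.918,81.038) → (52.439,74.757).

; Generated by LaserGRBL
G21
G90
G0 X247.734 Y27.957
M3 S303
G1 X233.347 Y54.858 F2239
G1 X260.248 Y69.245
G1 X274.635 Y42.344
G1 X247.734 Y27.957
M5
G0 X235.660 Y82.679
M3 S303
G1 X204.850 Y85.791 F2239
G1 X171.123 Y86.555
G1 X134.479 Y84.970
G1 X94.918 Y81.038
G1 X52.439 Y74.757
M5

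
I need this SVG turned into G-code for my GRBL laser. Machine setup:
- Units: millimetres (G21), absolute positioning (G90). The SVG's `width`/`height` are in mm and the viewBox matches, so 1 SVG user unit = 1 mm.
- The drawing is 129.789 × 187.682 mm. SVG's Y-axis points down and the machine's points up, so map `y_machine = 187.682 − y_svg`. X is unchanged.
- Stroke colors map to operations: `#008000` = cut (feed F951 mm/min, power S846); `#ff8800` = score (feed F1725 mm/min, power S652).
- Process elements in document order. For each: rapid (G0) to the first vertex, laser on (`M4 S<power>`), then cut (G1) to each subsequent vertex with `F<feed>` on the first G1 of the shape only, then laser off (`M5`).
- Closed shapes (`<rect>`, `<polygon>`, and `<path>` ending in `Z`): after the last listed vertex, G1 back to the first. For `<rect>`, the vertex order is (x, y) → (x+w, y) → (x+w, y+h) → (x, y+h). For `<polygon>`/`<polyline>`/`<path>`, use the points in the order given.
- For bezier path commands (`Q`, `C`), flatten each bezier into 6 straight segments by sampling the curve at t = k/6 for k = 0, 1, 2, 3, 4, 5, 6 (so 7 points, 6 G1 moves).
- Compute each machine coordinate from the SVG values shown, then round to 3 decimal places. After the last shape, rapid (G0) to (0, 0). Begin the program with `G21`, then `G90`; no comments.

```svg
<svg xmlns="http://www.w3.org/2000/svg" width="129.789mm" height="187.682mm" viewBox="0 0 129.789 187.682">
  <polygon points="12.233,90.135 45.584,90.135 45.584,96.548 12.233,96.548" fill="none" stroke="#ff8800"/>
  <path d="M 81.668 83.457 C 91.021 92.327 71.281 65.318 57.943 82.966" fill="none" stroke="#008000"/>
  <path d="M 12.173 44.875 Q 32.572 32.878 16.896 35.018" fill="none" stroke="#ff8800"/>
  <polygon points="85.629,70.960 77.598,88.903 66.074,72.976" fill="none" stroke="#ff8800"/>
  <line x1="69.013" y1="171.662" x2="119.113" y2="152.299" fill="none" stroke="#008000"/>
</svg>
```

G21
G90
G0 X12.233 Y97.547
M4 S652
G1 X45.584 Y97.547 F1725
G1 X45.584 Y91.134
G1 X12.233 Y91.134
G1 X12.233 Y97.547
M5
G0 X81.668 Y104.225
M4 S846
G1 X84.084 Y102.407 F951
G1 X82.638 Y104.332
G1 X78.315 Y107.762
G1 X72.100 Y110.461
G1 X64.981 Y110.191
G1 X57.943 Y104.716
M5
G0 X12.173 Y142.807
M4 S652
G1 X17.971 Y146.413 F1725
G1 X21.764 Y149.234
G1 X23.553 Y151.270
G1 X23.338 Y152.520
G1 X21.119 Y152.985
G1 X16.896 Y152.664
M5
G0 X85.629 Y116.722
M4 S652
G1 X77.598 Y98.779 F1725
G1 X66.074 Y114.706
G1 X85.629 Y116.722
M5
G0 X69.013 Y16.020
M4 S846
G1 X119.113 Y35.383 F951
M5
G0 X0.000 Y0.000

viewBox `0 0 129.789 187.682` with mm width/height → 1 unit = 1 mm. Flip: y_m = 187.682 − y_svg.

**Shape 1** — `<polygon>` rectangle, stroke `#ff8800` → score (S652, F1725). Machine vertices: (12.233,97.547) → (45.584,97.547) → (45.584,91.134) → (12.233,91.134) → (12.233,97.547). Closed: final G1 returns to the first vertex.

**Shape 2** — `<path>` cubic bezier, stroke `#008000` → cut (S846, F951). Control points (SVG): P0=(81.668,83.457), P1=(91.021,92.327), P2=(71.281,65.318), P3=(57.943,82.966); sampled at t=k/6. Machine vertices: (81.668,104.225) → (84.084,102.407) → (82.638,104.332) → (78.315,107.762) → (72.100,110.461) → (64.981,110.191) → (57.943,104.716). Open path.

**Shape 3** — `<path>` quadratic bezier, stroke `#ff8800` → score (S652, F1725). Control points (SVG): P0=(12.173,44.875), P1=(32.572,32.878), P2=(16.896,35.018); sampled at t=k/6. Machine vertices: (12.173,142.807) → (17.971,146.413) → (21.764,149.234) → (23.553,151.270) → (23.338,152.520) → (21.119,152.985) → (16.896,152.664). Open path.

**Shape 4** — `<polygon>` regular polygon, stroke `#ff8800` → score (S652, F1725). Machine vertices: (85.629,116.722) → (77.598,98.779) → (66.074,114.706) → (85.629,116.722). Closed: final G1 returns to the first vertex.

**Shape 5** — `<line>` line segment, stroke `#008000` → cut (S846, F951). Machine vertices: (69.013,16.020) → (119.113,35.383). Open path.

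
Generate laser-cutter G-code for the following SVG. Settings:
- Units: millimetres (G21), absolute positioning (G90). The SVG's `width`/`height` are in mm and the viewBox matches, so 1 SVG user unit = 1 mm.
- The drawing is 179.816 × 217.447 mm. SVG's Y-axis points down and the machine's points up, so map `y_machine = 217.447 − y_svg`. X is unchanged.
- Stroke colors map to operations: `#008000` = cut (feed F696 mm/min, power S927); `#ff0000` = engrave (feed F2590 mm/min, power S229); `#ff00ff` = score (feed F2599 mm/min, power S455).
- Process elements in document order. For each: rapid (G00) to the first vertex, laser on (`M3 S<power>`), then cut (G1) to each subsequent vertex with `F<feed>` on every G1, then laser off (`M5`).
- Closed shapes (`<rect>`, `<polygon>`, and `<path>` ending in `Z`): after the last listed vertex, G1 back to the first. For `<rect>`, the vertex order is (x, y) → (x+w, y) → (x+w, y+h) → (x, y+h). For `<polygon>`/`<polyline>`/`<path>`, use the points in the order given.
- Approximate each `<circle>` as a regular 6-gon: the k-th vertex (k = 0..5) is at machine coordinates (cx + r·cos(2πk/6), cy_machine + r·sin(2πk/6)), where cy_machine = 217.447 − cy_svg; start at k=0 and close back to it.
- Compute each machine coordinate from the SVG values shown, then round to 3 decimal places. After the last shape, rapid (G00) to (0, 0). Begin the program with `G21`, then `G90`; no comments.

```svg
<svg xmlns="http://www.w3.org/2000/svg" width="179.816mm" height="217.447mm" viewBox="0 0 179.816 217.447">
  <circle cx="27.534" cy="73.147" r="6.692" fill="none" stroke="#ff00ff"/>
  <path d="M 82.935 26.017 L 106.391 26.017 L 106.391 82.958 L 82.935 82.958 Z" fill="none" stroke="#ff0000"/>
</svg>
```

G21
G90
G00 X34.226 Y144.300
M3 S455
G1 X30.880 Y150.095 F2599
G1 X24.188 Y150.095 F2599
G1 X20.842 Y144.300 F2599
G1 X24.188 Y138.505 F2599
G1 X30.880 Y138.505 F2599
G1 X34.226 Y144.300 F2599
M5
G00 X82.935 Y191.430
M3 S229
G1 X106.391 Y191.430 F2590
G1 X106.391 Y134.489 F2590
G1 X82.935 Y134.489 F2590
G1 X82.935 Y191.430 F2590
M5
G00 X0.000 Y0.000

Since the viewBox matches the mm dimensions, user units are millimetres directly. The only transform is the Y-flip y_m = 217.447 − y_svg.

Shape 1 is a circle drawn with `<circle>`. Its stroke #ff00ff means score at S455, F2599. After flipping Y the toolpath is (34.226,144.300) → (30.880,150.095) → (24.188,150.095) → (20.842,144.300) → (24.188,138.505) → (30.880,138.505) → (34.226,144.300), returning to the start.

Shape 2 is a rectangle drawn with `<path>`. Its stroke #ff0000 means engrave at S229, F2590. After flipping Y the toolpath is (82.935,191.430) → (106.391,191.430) → (106.391,134.489) → (82.935,134.489) → (82.935,191.430), returning to the start.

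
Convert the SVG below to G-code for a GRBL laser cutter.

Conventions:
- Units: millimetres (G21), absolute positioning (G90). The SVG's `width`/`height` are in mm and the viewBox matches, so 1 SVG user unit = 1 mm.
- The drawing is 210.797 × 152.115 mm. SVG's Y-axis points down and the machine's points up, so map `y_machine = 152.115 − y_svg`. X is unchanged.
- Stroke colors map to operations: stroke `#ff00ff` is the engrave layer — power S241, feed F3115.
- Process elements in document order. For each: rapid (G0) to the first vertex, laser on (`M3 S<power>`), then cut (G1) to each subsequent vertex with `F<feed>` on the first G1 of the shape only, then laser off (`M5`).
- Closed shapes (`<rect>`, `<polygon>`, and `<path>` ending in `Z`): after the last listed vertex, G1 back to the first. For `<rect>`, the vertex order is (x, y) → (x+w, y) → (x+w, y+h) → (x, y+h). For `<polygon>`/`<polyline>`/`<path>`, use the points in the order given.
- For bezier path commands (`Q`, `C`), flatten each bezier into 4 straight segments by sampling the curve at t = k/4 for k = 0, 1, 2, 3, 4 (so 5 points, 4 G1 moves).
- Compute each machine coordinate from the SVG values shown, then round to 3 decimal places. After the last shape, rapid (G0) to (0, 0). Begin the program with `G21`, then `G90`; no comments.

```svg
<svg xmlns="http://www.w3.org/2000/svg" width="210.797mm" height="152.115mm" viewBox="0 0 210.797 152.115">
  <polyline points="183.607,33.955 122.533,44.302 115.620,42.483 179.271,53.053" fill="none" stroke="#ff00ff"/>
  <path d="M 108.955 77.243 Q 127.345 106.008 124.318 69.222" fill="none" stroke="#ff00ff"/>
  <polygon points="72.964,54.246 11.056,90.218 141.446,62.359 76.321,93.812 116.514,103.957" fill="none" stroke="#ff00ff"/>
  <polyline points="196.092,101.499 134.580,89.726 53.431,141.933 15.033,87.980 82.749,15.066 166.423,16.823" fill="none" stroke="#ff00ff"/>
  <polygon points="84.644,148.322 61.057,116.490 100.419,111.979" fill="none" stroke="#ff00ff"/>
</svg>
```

Since the viewBox matches the mm dimensions, user units are millimetres directly. The only transform is the Y-flip y_m = 152.115 − y_svg.

Shape 1 is a open polyline drawn with `<polyline>`. Its stroke #ff00ff means engrave at S241, F3115. After flipping Y the toolpath is (183.607,118.160) → (122.533,107.813) → (115.620,109.632) → (179.271,99.062).

Shape 2 is a quadratic bezier drawn with `<path>`. Its stroke #ff00ff means engrave at S241, F3115. After flipping Y the toolpath is (108.955,74.872) → (116.811,64.586) → (121.991,62.495) → (124.493,68.597) → (124.318,82.893).

Shape 3 is a closed polygon drawn with `<polygon>`. Its stroke #ff00ff means engrave at S241, F3115. After flipping Y the toolpath is (72.964,97.869) → (11.056,61.897) → (141.446,89.756) → (76.321,58.303) → (116.514,48.158) → (72.964,97.869), returning to the start.

Shape 4 is a open polyline drawn with `<polyline>`. Its stroke #ff00ff means engrave at S241, F3115. After flipping Y the toolpath is (196.092,50.616) → (134.580,62.389) → (53.431,10.182) → (15.033,64.135) → (82.749,137.049) → (166.423,135.292).

Shape 5 is a regular polygon drawn with `<polygon>`. Its stroke #ff00ff means engrave at S241, F3115. After flipping Y the toolpath is (84.644,3.793) → (61.057,35.625) → (100.419,40.136) → (84.644,3.793), returning to the start.

G21
G90
G0 X183.607 Y118.160
M3 S241
G1 X122.533 Y107.813 F3115
G1 X115.620 Y109.632
G1 X179.271 Y99.062
M5
G0 X108.955 Y74.872
M3 S241
G1 X116.811 Y64.586 F3115
G1 X121.991 Y62.495
G1 X124.493 Y68.597
G1 X124.318 Y82.893
M5
G0 X72.964 Y97.869
M3 S241
G1 X11.056 Y61.897 F3115
G1 X141.446 Y89.756
G1 X76.321 Y58.303
G1 X116.514 Y48.158
G1 X72.964 Y97.869
M5
G0 X196.092 Y50.616
M3 S241
G1 X134.580 Y62.389 F3115
G1 X53.431 Y10.182
G1 X15.033 Y64.135
G1 X82.749 Y137.049
G1 X166.423 Y135.292
M5
G0 X84.644 Y3.793
M3 S241
G1 X61.057 Y35.625 F3115
G1 X100.419 Y40.136
G1 X84.644 Y3.793
M5
G0 X0.000 Y0.000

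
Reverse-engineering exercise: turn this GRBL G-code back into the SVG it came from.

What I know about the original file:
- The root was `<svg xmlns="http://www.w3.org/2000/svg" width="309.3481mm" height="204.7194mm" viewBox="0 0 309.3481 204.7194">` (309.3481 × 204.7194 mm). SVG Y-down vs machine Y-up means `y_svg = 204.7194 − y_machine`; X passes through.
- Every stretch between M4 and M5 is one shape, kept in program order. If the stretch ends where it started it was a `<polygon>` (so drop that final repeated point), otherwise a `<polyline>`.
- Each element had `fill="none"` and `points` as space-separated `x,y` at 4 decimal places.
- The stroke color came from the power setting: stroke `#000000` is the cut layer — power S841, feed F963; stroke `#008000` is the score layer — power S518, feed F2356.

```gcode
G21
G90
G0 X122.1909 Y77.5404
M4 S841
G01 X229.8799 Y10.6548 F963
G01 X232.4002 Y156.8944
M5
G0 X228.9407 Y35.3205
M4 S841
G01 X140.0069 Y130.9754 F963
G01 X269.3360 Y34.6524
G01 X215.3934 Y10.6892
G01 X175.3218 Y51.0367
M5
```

<svg xmlns="http://www.w3.org/2000/svg" width="309.3481mm" height="204.7194mm" viewBox="0 0 309.3481 204.7194">
  <polyline points="122.1909,127.1790 229.8799,194.0646 232.4002,47.8250" fill="none" stroke="#000000"/>
  <polyline points="228.9407,169.3989 140.0069,73.7440 269.3360,170.0670 215.3934,194.0302 175.3218,153.6827" fill="none" stroke="#000000"/>
</svg>

Each laser-on run becomes one SVG element. Flip Y back into SVG space with y_svg = 204.7194 − y_machine. Every run uses S841, so all elements get stroke `#000000` (cut).

Run 1: The run is open, so emit a `<polyline>` with points (Y-flipped): 122.1909,127.1790 229.8799,194.0646 232.4002,47.8250.

Run 2: The run is open, so emit a `<polyline>` with points (Y-flipped): 228.9407,169.3989 140.0069,73.7440 269.3360,170.0670 215.3934,194.0302 175.3218,153.6827.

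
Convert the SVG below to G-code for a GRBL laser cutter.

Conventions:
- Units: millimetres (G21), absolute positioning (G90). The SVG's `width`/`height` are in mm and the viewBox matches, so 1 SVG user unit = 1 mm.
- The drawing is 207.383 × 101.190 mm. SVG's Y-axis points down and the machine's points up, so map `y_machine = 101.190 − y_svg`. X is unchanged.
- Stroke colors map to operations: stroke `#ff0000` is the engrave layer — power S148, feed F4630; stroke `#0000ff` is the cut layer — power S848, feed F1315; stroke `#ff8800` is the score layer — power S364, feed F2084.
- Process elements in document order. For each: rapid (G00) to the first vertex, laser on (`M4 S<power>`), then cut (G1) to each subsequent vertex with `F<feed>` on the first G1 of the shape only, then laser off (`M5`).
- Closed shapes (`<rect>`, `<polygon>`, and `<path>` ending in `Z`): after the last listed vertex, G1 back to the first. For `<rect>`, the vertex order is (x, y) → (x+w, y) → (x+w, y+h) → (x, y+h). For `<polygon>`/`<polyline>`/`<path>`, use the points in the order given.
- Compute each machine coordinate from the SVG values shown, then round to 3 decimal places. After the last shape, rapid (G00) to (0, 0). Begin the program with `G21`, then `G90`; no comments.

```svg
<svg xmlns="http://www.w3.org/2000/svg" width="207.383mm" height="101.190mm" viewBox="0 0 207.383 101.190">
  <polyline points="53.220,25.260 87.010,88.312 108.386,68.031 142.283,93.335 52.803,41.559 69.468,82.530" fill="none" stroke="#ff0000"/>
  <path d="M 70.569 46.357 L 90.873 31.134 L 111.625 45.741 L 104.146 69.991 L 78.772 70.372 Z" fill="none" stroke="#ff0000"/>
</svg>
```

G21
G90
G00 X53.220 Y75.930
M4 S148
G1 X87.010 Y12.878 F4630
G1 X108.386 Y33.159
G1 X142.283 Y7.855
G1 X52.803 Y59.631
G1 X69.468 Y18.660
M5
G00 X70.569 Y54.833
M4 S148
G1 X90.873 Y70.056 F4630
G1 X111.625 Y55.449
G1 X104.146 Y31.199
G1 X78.772 Y30.818
G1 X70.569 Y54.833
M5
G00 X0.000 Y0.000

Since the viewBox matches the mm dimensions, user units are millimetres directly. The only transform is the Y-flip y_m = 101.190 − y_svg.

Shape 1 is a open polyline drawn with `<polyline>`. Its stroke #ff0000 means engrave at S148, F4630. After flipping Y the toolpath is (53.220,75.930) → (87.010,12.878) → (108.386,33.159) → (142.283,7.855) → (52.803,59.631) → (69.468,18.660).

Shape 2 is a regular polygon drawn with `<path>`. Its stroke #ff0000 means engrave at S148, F4630. After flipping Y the toolpath is (70.569,54.833) → (90.873,70.056) → (111.625,55.449) → (104.146,31.199) → (78.772,30.818) → (70.569,54.833), returning to the start.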